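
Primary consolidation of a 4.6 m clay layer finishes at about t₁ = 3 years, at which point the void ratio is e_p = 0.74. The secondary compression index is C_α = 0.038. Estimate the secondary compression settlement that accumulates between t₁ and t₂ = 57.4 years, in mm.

Secondary compression: S_s = C_α·H/(1+e_p)·log₁₀(t₂/t₁)
S_s = 0.038×4.6/(1+0.74)×log₁₀(57.4/3)
    = 0.1005 × 1.282 = 0.1288 m

S_s ≈ 129 mm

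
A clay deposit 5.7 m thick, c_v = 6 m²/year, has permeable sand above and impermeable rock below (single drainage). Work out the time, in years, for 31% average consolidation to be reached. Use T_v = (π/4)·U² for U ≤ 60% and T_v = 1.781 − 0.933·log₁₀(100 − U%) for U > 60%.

Drainage path length: H_d = H = 5.7 m (single drainage).
U ≤ 60%: T_v = (π/4)·U² = (π/4)×0.31² = 0.075477.
t = T_v·H_d²/c_v = 0.075477×5.7²/6 = 0.4087 years.

t ≈ 0.409 years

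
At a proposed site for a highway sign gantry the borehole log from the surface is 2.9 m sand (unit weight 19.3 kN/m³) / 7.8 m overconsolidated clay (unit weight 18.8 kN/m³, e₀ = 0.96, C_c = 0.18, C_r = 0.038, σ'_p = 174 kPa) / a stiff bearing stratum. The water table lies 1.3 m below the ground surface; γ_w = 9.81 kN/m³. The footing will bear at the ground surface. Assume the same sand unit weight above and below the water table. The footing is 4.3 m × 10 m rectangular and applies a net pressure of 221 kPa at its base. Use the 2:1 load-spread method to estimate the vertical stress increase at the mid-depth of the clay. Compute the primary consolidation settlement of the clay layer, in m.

Mid-depth of clay below the ground surface: z = 2.9 + 7.8/2 = 6.8 m.
Total vertical stress at mid-clay: σ_v = 19.3×2.9 + 18.8×3.9 = 129.29 kPa.
Pore pressure: u = 9.81×(6.8 − 1.3) = 53.955 kPa.
Initial effective stress: σ'_0 = σ_v − u = 129.29 − 53.955 = 75.335 kPa.
Stress increase at mid-clay by the 2:1 spreading method:
Δσ = qBL/((B+z)(L+z)) = 221×4.3×10/((4.3+6.8)(10+6.8)) = 50.96 kPa
Final effective stress: σ'_f = 75.335 + 50.96 = 126.29 kPa.
σ'_f = 126.29 ≤ σ'_p = 174 kPa, so the clay remains overconsolidated and only the recompression index applies:
S_c = C_r·H/(1+e₀)·log₁₀(σ'_f/σ'_0) = 0.038×7.8/1.96×log₁₀(126.29/75.335)
    = 0.15122 × 0.22437 = 0.03393 m

S_c ≈ 0.0339 m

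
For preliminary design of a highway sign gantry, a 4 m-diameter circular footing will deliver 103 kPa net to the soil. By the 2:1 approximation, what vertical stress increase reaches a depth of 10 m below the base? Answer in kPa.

Δσ_z ≈ 8.41 kPa

By the 2:1 method the load spreads at 1 horizontal : 2 vertical, so at depth z the loaded area has grown by z in each plan dimension:
Δσ ≈ qD²/(D+z)² = 103×4²/(4+10)² = 8.4082 kPa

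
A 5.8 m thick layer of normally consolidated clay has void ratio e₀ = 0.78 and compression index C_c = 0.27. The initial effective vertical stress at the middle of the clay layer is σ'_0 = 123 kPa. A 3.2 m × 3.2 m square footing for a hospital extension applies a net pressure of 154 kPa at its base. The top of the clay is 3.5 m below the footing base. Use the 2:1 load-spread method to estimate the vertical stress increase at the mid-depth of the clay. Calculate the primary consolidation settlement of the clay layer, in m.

Mid-depth of clay below the footing base: z = 3.5 + 5.8/2 = 6.4 m.
Stress increase at mid-clay by the 2:1 spreading method:
Δσ = qBL/((B+z)(L+z)) = 154×3.2×3.2/((3.2+6.4)(3.2+6.4)) = 17.111 kPa
Final effective stress: σ'_f = σ'_0 + Δσ = 123 + 17.111 = 140.11 kPa.
Normally consolidated clay, so the full stress increment lies on the virgin compression line:
S_c = C_c·H/(1+e₀)·log₁₀(σ'_f/σ'_0) = 0.27×5.8/(1+0.78)×log₁₀(140.11/123)
    = 0.87978 × 0.056564 = 0.04976 m

S_c ≈ 0.0498 m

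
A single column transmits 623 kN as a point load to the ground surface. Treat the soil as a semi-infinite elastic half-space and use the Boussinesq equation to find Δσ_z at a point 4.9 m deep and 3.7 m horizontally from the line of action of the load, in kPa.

Boussinesq vertical stress below a point load on an elastic half-space:
Δσ_z = 3P/(2πz²) · [1 + (r/z)²]^(−5/2)
r/z = 3.7/4.9 = 0.7551; [1+(r/z)²]^(−5/2) = 0.32369.
Δσ_z = 3×623/(2π×4.9²) × 0.32369 = 12.389 × 0.32369 = 4.01 kPa

Δσ_z ≈ 4.01 kPa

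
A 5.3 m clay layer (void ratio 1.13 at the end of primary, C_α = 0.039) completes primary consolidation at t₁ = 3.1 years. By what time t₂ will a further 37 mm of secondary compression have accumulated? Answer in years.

t₂ ≈ 7.46 years

S_s = C_α·H/(1+e_p)·log₁₀(t₂/t₁) ⇒ log₁₀(t₂/t₁) = S_s·(1+e_p)/(C_α·H).
log₁₀(t₂/t₁) = 0.037 × (1+1.13) / (0.039×5.3) = 0.3813
t₂ = t₁ × 10^0.3813 = 3.1 × 2.406 = 7.458 years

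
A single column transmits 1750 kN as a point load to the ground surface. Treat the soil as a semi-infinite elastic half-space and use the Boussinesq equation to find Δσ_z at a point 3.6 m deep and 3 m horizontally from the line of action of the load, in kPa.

Boussinesq vertical stress below a point load on an elastic half-space:
Δσ_z = 3P/(2πz²) · [1 + (r/z)²]^(−5/2)
r/z = 3/3.6 = 0.83333; [1+(r/z)²]^(−5/2) = 0.26757.
Δσ_z = 3×1750/(2π×3.6²) × 0.26757 = 64.472 × 0.26757 = 17.25 kPa

Δσ_z ≈ 17.3 kPa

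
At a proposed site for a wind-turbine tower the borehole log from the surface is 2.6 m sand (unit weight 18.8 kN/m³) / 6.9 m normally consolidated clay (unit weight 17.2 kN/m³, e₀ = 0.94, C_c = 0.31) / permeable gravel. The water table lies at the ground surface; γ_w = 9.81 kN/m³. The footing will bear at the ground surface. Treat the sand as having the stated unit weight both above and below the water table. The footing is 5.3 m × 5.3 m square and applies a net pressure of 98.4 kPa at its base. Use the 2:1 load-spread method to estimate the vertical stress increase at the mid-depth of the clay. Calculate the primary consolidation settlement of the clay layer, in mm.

S_c ≈ 174 mm

Mid-depth of clay below the ground surface: z = 2.6 + 6.9/2 = 6.05 m.
Total vertical stress at mid-clay: σ_v = 18.8×2.6 + 17.2×3.45 = 108.22 kPa.
Pore pressure: u = 9.81×(6.05 − 0) = 59.351 kPa.
Initial effective stress: σ'_0 = σ_v − u = 108.22 − 59.351 = 48.869 kPa.
Stress increase at mid-clay by the 2:1 spreading method:
Δσ = qBL/((B+z)(L+z)) = 98.4×5.3×5.3/((5.3+6.05)(5.3+6.05)) = 21.456 kPa
Final effective stress: σ'_f = σ'_0 + Δσ = 48.869 + 21.456 = 70.325 kPa.
Normally consolidated clay, so the full stress increment lies on the virgin compression line:
S_c = C_c·H/(1+e₀)·log₁₀(σ'_f/σ'_0) = 0.31×6.9/(1+0.94)×log₁₀(70.325/48.869)
    = 1.1026 × 0.15808 = 0.1743 m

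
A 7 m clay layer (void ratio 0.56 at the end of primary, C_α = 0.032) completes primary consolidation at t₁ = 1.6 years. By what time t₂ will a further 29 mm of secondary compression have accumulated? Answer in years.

S_s = C_α·H/(1+e_p)·log₁₀(t₂/t₁) ⇒ log₁₀(t₂/t₁) = S_s·(1+e_p)/(C_α·H).
log₁₀(t₂/t₁) = 0.029 × (1+0.56) / (0.032×7) = 0.202
t₂ = t₁ × 10^0.202 = 1.6 × 1.592 = 2.547 years

t₂ ≈ 2.55 years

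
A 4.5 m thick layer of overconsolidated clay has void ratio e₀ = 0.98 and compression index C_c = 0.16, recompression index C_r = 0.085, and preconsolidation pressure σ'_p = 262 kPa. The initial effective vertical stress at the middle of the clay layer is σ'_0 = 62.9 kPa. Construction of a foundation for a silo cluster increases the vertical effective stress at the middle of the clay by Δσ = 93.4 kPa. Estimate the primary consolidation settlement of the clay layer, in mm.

Final effective stress: σ'_f = 62.9 + 93.4 = 156.3 kPa.
σ'_f = 156.3 ≤ σ'_p = 262 kPa, so the clay remains overconsolidated and only the recompression index applies:
S_c = C_r·H/(1+e₀)·log₁₀(σ'_f/σ'_0) = 0.085×4.5/1.98×log₁₀(156.3/62.9)
    = 0.19318 × 0.39531 = 0.07637 m

S_c ≈ 76.4 mm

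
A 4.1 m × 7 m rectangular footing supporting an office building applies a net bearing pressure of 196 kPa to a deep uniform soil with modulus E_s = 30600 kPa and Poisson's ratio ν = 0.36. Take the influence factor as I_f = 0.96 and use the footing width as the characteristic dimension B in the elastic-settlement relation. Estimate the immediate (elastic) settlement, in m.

S_e ≈ 0.0219 m

Immediate (elastic) settlement: S_e = q·B·(1−ν²)/E_s · I_f.
S_e = 196 × 4.1 × (1 − 0.36²) / 30600 × 0.96
    = 196 × 4.1 × 0.8704 / 30600 × 0.96
    = 0.02194 m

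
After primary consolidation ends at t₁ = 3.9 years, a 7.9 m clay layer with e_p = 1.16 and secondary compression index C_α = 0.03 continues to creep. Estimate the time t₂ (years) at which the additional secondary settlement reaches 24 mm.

S_s = C_α·H/(1+e_p)·log₁₀(t₂/t₁) ⇒ log₁₀(t₂/t₁) = S_s·(1+e_p)/(C_α·H).
log₁₀(t₂/t₁) = 0.024 × (1+1.16) / (0.03×7.9) = 0.2187
t₂ = t₁ × 10^0.2187 = 3.9 × 1.655 = 6.454 years

t₂ ≈ 6.45 years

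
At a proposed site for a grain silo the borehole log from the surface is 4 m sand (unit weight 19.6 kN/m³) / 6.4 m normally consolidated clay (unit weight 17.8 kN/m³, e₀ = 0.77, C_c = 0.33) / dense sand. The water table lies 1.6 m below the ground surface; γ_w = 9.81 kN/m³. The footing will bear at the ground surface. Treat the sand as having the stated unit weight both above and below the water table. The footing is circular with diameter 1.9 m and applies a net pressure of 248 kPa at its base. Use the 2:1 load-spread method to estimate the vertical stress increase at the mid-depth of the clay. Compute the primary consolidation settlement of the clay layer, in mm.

S_c ≈ 65.4 mm

Mid-depth of clay below the ground surface: z = 4 + 6.4/2 = 7.2 m.
Total vertical stress at mid-clay: σ_v = 19.6×4 + 17.8×3.2 = 135.36 kPa.
Pore pressure: u = 9.81×(7.2 − 1.6) = 54.936 kPa.
Initial effective stress: σ'_0 = σ_v − u = 135.36 − 54.936 = 80.424 kPa.
Stress increase at mid-clay by the 2:1 spreading method:
Δσ ≈ qD²/(D+z)² = 248×1.9²/(1.9+7.2)² = 10.811 kPa
Final effective stress: σ'_f = σ'_0 + Δσ = 80.424 + 10.811 = 91.235 kPa.
Normally consolidated clay, so the full stress increment lies on the virgin compression line:
S_c = C_c·H/(1+e₀)·log₁₀(σ'_f/σ'_0) = 0.33×6.4/(1+0.77)×log₁₀(91.235/80.424)
    = 1.1932 × 0.054776 = 0.06536 m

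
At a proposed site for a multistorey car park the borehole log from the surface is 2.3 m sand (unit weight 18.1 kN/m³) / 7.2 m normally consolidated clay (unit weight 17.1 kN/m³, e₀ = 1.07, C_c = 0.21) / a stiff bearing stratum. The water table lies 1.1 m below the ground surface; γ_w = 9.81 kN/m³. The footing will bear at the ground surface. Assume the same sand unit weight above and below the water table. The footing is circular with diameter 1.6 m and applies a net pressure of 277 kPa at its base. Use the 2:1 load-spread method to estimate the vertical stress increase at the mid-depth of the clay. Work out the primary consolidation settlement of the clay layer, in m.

S_c ≈ 0.0643 m

Mid-depth of clay below the ground surface: z = 2.3 + 7.2/2 = 5.9 m.
Total vertical stress at mid-clay: σ_v = 18.1×2.3 + 17.1×3.6 = 103.19 kPa.
Pore pressure: u = 9.81×(5.9 − 1.1) = 47.088 kPa.
Initial effective stress: σ'_0 = σ_v − u = 103.19 − 47.088 = 56.102 kPa.
Stress increase at mid-clay by the 2:1 spreading method:
Δσ ≈ qD²/(D+z)² = 277×1.6²/(1.6+5.9)² = 12.607 kPa
Final effective stress: σ'_f = σ'_0 + Δσ = 56.102 + 12.607 = 68.709 kPa.
Normally consolidated clay, so the full stress increment lies on the virgin compression line:
S_c = C_c·H/(1+e₀)·log₁₀(σ'_f/σ'_0) = 0.21×7.2/(1+1.07)×log₁₀(68.709/56.102)
    = 0.73043 × 0.088035 = 0.0643 m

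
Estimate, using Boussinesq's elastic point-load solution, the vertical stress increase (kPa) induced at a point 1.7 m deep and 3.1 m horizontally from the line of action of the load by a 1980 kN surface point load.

Boussinesq vertical stress below a point load on an elastic half-space:
Δσ_z = 3P/(2πz²) · [1 + (r/z)²]^(−5/2)
r/z = 3.1/1.7 = 1.8235; [1+(r/z)²]^(−5/2) = 0.025702.
Δσ_z = 3×1980/(2π×1.7²) × 0.025702 = 327.12 × 0.025702 = 8.408 kPa

Δσ_z ≈ 8.41 kPa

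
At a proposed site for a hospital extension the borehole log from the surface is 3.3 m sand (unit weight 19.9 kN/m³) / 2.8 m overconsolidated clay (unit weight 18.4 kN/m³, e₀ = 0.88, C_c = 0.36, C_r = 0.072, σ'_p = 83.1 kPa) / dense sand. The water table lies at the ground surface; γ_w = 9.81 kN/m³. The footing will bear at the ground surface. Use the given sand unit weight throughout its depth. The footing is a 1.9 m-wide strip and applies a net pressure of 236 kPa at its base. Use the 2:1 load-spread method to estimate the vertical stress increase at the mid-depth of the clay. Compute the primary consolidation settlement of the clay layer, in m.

Mid-depth of clay below the ground surface: z = 3.3 + 2.8/2 = 4.7 m.
Total vertical stress at mid-clay: σ_v = 19.9×3.3 + 18.4×1.4 = 91.43 kPa.
Pore pressure: u = 9.81×(4.7 − 0) = 46.107 kPa.
Initial effective stress: σ'_0 = σ_v − u = 91.43 − 46.107 = 45.323 kPa.
Stress increase at mid-clay by the 2:1 spreading method:
Δσ = qB/(B+z) = 236×1.9/(1.9+4.7) = 67.939 kPa
Final effective stress: σ'_f = 45.323 + 67.939 = 113.26 kPa.
σ'_f = 113.26 > σ'_p = 83.1 kPa, so the stress path crosses the preconsolidation pressure — recompression up to σ'_p, then virgin compression beyond:
S_c = H/(1+e₀)·[C_r·log₁₀(σ'_p/σ'_0) + C_c·log₁₀(σ'_f/σ'_p)]
    = 2.8/1.88 × [0.072×log₁₀(83.1/45.323) + 0.36×log₁₀(113.26/83.1)]
    = 1.4894 × [0.018956 + 0.048411] = 0.1003 m

S_c ≈ 0.1 m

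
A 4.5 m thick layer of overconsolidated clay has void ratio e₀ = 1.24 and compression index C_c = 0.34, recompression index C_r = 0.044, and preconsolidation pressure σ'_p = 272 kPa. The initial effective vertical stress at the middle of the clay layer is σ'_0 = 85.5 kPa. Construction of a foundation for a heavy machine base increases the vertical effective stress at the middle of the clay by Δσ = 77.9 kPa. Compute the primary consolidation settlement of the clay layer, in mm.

Final effective stress: σ'_f = 85.5 + 77.9 = 163.4 kPa.
σ'_f = 163.4 ≤ σ'_p = 272 kPa, so the clay remains overconsolidated and only the recompression index applies:
S_c = C_r·H/(1+e₀)·log₁₀(σ'_f/σ'_0) = 0.044×4.5/2.24×log₁₀(163.4/85.5)
    = 0.088392 × 0.28129 = 0.02486 m

S_c ≈ 24.9 mm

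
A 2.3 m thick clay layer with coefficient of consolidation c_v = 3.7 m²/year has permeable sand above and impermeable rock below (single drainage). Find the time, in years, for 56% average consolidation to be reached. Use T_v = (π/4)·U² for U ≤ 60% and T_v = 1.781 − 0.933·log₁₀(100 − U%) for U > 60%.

t ≈ 0.352 years

Drainage path length: H_d = H = 2.3 m (single drainage).
U ≤ 60%: T_v = (π/4)·U² = (π/4)×0.56² = 0.2463.
t = T_v·H_d²/c_v = 0.2463×2.3²/3.7 = 0.3521 years.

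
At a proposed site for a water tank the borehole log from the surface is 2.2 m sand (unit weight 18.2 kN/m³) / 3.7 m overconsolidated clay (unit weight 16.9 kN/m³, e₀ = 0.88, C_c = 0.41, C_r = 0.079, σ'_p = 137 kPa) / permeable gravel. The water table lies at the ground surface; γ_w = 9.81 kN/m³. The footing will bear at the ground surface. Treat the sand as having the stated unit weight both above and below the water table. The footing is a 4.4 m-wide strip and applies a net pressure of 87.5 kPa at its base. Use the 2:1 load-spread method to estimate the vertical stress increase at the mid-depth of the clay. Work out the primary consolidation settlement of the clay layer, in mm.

Mid-depth of clay below the ground surface: z = 2.2 + 3.7/2 = 4.05 m.
Total vertical stress at mid-clay: σ_v = 18.2×2.2 + 16.9×1.85 = 71.305 kPa.
Pore pressure: u = 9.81×(4.05 − 0) = 39.73 kPa.
Initial effective stress: σ'_0 = σ_v − u = 71.305 − 39.73 = 31.575 kPa.
Stress increase at mid-clay by the 2:1 spreading method:
Δσ = qB/(B+z) = 87.5×4.4/(4.4+4.05) = 45.562 kPa
Final effective stress: σ'_f = 31.575 + 45.562 = 77.137 kPa.
σ'_f = 77.137 ≤ σ'_p = 137 kPa, so the clay remains overconsolidated and only the recompression index applies:
S_c = C_r·H/(1+e₀)·log₁₀(σ'_f/σ'_0) = 0.079×3.7/1.88×log₁₀(77.137/31.575)
    = 0.15548 × 0.38792 = 0.06031 m

S_c ≈ 60.3 mm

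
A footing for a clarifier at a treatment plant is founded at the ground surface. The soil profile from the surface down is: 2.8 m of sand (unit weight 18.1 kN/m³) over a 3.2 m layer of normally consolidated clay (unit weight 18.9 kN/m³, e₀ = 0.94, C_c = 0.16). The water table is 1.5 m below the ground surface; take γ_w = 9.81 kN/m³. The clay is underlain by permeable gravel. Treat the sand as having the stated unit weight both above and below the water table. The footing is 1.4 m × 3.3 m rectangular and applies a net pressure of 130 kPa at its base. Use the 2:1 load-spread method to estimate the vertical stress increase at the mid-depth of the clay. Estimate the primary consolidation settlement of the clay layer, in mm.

Mid-depth of clay below the ground surface: z = 2.8 + 3.2/2 = 4.4 m.
Total vertical stress at mid-clay: σ_v = 18.1×2.8 + 18.9×1.6 = 80.92 kPa.
Pore pressure: u = 9.81×(4.4 − 1.5) = 28.449 kPa.
Initial effective stress: σ'_0 = σ_v − u = 80.92 − 28.449 = 52.471 kPa.
Stress increase at mid-clay by the 2:1 spreading method:
Δσ = qBL/((B+z)(L+z)) = 130×1.4×3.3/((1.4+4.4)(3.3+4.4)) = 13.448 kPa
Final effective stress: σ'_f = σ'_0 + Δσ = 52.471 + 13.448 = 65.919 kPa.
Normally consolidated clay, so the full stress increment lies on the virgin compression line:
S_c = C_c·H/(1+e₀)·log₁₀(σ'_f/σ'_0) = 0.16×3.2/(1+0.94)×log₁₀(65.919/52.471)
    = 0.26392 × 0.099091 = 0.02615 m

S_c ≈ 26.2 mm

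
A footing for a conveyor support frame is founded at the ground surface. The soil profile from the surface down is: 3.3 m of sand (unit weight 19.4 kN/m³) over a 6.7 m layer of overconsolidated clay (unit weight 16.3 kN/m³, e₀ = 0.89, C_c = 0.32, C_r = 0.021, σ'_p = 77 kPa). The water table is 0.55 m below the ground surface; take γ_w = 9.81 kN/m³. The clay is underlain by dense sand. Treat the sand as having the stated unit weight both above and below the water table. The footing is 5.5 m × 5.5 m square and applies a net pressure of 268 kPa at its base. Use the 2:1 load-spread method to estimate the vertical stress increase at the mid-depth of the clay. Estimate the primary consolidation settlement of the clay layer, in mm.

S_c ≈ 201 mm

Mid-depth of clay below the ground surface: z = 3.3 + 6.7/2 = 6.65 m.
Total vertical stress at mid-clay: σ_v = 19.4×3.3 + 16.3×3.35 = 118.62 kPa.
Pore pressure: u = 9.81×(6.65 − 0.55) = 59.841 kPa.
Initial effective stress: σ'_0 = σ_v − u = 118.62 − 59.841 = 58.779 kPa.
Stress increase at mid-clay by the 2:1 spreading method:
Δσ = qBL/((B+z)(L+z)) = 268×5.5×5.5/((5.5+6.65)(5.5+6.65)) = 54.917 kPa
Final effective stress: σ'_f = 58.779 + 54.917 = 113.7 kPa.
σ'_f = 113.7 > σ'_p = 77 kPa, so the stress path crosses the preconsolidation pressure — recompression up to σ'_p, then virgin compression beyond:
S_c = H/(1+e₀)·[C_r·log₁₀(σ'_p/σ'_0) + C_c·log₁₀(σ'_f/σ'_p)]
    = 6.7/1.89 × [0.021×log₁₀(77/58.779) + 0.32×log₁₀(113.7/77)]
    = 3.545 × [0.0024626 + 0.054166] = 0.2007 m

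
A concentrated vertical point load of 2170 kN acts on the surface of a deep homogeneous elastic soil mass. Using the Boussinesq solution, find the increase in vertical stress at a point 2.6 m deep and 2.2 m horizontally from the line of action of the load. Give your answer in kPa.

Boussinesq vertical stress below a point load on an elastic half-space:
Δσ_z = 3P/(2πz²) · [1 + (r/z)²]^(−5/2)
r/z = 2.2/2.6 = 0.84615; [1+(r/z)²]^(−5/2) = 0.25925.
Δσ_z = 3×2170/(2π×2.6²) × 0.25925 = 153.27 × 0.25925 = 39.74 kPa

Δσ_z ≈ 39.7 kPa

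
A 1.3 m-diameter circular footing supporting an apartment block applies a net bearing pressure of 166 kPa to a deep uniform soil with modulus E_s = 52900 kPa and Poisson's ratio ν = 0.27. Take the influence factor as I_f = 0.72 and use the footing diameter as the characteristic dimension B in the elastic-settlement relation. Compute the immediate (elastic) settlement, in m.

S_e ≈ 0.00272 m

Immediate (elastic) settlement: S_e = q·B·(1−ν²)/E_s · I_f.
S_e = 166 × 1.3 × (1 − 0.27²) / 52900 × 0.72
    = 166 × 1.3 × 0.9271 / 52900 × 0.72
    = 0.002723 m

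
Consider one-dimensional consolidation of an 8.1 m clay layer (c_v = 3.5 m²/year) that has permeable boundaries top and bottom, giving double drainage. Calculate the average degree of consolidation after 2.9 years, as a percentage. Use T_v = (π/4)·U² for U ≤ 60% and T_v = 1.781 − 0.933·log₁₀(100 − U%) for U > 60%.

U ≈ 82.4 %

Drainage path length: H_d = H/2 = 4.05 m (double drainage).
T_v = c_v·t/H_d² = 3.5×2.9/4.05² = 0.61881.
T_v = 0.61881 corresponds to the U > 60% branch:
U = 1 − 10^((1.781 − T_v)/0.933)/100 = 0.8239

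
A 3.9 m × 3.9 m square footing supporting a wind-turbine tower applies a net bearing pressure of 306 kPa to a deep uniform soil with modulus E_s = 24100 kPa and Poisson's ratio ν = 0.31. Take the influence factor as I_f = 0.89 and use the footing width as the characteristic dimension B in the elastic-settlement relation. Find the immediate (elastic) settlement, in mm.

Immediate (elastic) settlement: S_e = q·B·(1−ν²)/E_s · I_f.
S_e = 306 × 3.9 × (1 − 0.31²) / 24100 × 0.89
    = 306 × 3.9 × 0.9039 / 24100 × 0.89
    = 0.03984 m = 39.84 mm

S_e ≈ 39.8 mm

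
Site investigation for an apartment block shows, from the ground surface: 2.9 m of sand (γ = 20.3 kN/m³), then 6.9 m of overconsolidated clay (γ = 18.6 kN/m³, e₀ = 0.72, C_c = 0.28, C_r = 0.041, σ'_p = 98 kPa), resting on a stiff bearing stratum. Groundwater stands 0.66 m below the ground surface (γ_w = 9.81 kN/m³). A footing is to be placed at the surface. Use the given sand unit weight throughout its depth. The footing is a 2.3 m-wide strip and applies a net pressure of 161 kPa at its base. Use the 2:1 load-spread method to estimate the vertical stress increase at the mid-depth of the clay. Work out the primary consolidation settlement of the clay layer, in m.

Mid-depth of clay below the ground surface: z = 2.9 + 6.9/2 = 6.35 m.
Total vertical stress at mid-clay: σ_v = 20.3×2.9 + 18.6×3.45 = 123.04 kPa.
Pore pressure: u = 9.81×(6.35 − 0.66) = 55.819 kPa.
Initial effective stress: σ'_0 = σ_v − u = 123.04 − 55.819 = 67.221 kPa.
Stress increase at mid-clay by the 2:1 spreading method:
Δσ = qB/(B+z) = 161×2.3/(2.3+6.35) = 42.809 kPa
Final effective stress: σ'_f = 67.221 + 42.809 = 110.03 kPa.
σ'_f = 110.03 > σ'_p = 98 kPa, so the stress path crosses the preconsolidation pressure — recompression up to σ'_p, then virgin compression beyond:
S_c = H/(1+e₀)·[C_r·log₁₀(σ'_p/σ'_0) + C_c·log₁₀(σ'_f/σ'_p)]
    = 6.9/1.72 × [0.041×log₁₀(98/67.221) + 0.28×log₁₀(110.03/98)]
    = 4.0116 × [0.0067126 + 0.01408] = 0.08341 m

S_c ≈ 0.0834 m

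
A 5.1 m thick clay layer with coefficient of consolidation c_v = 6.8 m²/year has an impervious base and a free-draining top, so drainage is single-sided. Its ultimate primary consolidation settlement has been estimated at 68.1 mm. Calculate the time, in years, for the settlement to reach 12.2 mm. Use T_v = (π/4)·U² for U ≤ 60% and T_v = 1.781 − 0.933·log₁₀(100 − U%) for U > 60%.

t ≈ 0.0964 years

Drainage path length: H_d = H = 5.1 m (single drainage).
U = S(t)/S_ult = 12.2/68.1 = 0.1791.
U ≤ 60%: T_v = (π/4)·U² = (π/4)×0.17915² = 0.025207.
t = T_v·H_d²/c_v = 0.025207×5.1²/6.8 = 0.09642 years.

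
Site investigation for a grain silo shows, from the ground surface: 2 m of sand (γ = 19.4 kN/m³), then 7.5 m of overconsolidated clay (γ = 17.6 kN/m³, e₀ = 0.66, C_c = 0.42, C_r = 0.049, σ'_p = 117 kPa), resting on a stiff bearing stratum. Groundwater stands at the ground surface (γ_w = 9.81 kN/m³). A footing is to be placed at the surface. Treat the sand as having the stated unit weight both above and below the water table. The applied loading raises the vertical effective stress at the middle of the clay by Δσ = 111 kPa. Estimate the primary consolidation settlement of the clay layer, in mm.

S_c ≈ 340 mm

Mid-depth of clay below the ground surface: z = 2 + 7.5/2 = 5.75 m.
Total vertical stress at mid-clay: σ_v = 19.4×2 + 17.6×3.75 = 104.8 kPa.
Pore pressure: u = 9.81×(5.75 − 0) = 56.408 kPa.
Initial effective stress: σ'_0 = σ_v − u = 104.8 − 56.408 = 48.392 kPa.
Final effective stress: σ'_f = 48.392 + 111 = 159.39 kPa.
σ'_f = 159.39 > σ'_p = 117 kPa, so the stress path crosses the preconsolidation pressure — recompression up to σ'_p, then virgin compression beyond:
S_c = H/(1+e₀)·[C_r·log₁₀(σ'_p/σ'_0) + C_c·log₁₀(σ'_f/σ'_p)]
    = 7.5/1.66 × [0.049×log₁₀(117/48.392) + 0.42×log₁₀(159.39/117)]
    = 4.5181 × [0.018787 + 0.056396] = 0.3397 m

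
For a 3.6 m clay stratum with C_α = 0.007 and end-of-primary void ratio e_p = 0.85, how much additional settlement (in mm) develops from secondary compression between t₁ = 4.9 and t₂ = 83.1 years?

Secondary compression: S_s = C_α·H/(1+e_p)·log₁₀(t₂/t₁)
S_s = 0.007×3.6/(1+0.85)×log₁₀(83.1/4.9)
    = 0.01362 × 1.229 = 0.01675 m

S_s ≈ 16.7 mm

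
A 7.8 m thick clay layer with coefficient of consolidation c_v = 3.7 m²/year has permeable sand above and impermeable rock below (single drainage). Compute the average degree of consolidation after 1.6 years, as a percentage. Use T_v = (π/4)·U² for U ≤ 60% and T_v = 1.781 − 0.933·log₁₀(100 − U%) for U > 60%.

U ≈ 35.2 %

Drainage path length: H_d = H = 7.8 m (single drainage).
T_v = c_v·t/H_d² = 3.7×1.6/7.8² = 0.097304.
T_v = 0.097304 corresponds to the U ≤ 60% branch:
U = √(4T_v/π) = 0.352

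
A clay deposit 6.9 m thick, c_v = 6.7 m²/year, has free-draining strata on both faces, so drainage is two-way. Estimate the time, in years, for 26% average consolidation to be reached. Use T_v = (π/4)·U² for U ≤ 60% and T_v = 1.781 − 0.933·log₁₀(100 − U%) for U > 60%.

Drainage path length: H_d = H/2 = 3.45 m (double drainage).
U ≤ 60%: T_v = (π/4)·U² = (π/4)×0.26² = 0.053093.
t = T_v·H_d²/c_v = 0.053093×3.45²/6.7 = 0.09432 years.

t ≈ 0.0943 years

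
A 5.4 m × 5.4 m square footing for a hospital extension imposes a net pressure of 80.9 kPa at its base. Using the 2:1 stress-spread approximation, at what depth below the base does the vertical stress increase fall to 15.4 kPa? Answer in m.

2:1 spreading — at depth z the loaded area has grown by z in each plan dimension:
qB²/(B+z)² = Δσ_z ⇒ z = B(√(q/Δσ_z) − 1) = 5.4×(√(80.9/15.4) − 1) = 6.977 m

z ≈ 6.98 m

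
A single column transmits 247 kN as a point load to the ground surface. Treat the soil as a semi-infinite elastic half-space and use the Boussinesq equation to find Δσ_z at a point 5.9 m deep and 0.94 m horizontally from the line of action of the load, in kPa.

Boussinesq vertical stress below a point load on an elastic half-space:
Δσ_z = 3P/(2πz²) · [1 + (r/z)²]^(−5/2)
r/z = 0.94/5.9 = 0.15932; [1+(r/z)²]^(−5/2) = 0.93926.
Δσ_z = 3×247/(2π×5.9²) × 0.93926 = 3.3879 × 0.93926 = 3.182 kPa

Δσ_z ≈ 3.18 kPa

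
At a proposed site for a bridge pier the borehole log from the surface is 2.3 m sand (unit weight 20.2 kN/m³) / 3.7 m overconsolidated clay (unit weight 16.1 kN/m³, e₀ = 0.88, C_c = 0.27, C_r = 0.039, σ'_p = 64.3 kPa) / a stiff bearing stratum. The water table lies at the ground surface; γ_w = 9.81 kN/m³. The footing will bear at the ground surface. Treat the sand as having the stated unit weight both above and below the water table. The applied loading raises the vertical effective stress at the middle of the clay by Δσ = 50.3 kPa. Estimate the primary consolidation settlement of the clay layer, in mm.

Mid-depth of clay below the ground surface: z = 2.3 + 3.7/2 = 4.15 m.
Total vertical stress at mid-clay: σ_v = 20.2×2.3 + 16.1×1.85 = 76.245 kPa.
Pore pressure: u = 9.81×(4.15 − 0) = 40.712 kPa.
Initial effective stress: σ'_0 = σ_v − u = 76.245 − 40.712 = 35.533 kPa.
Final effective stress: σ'_f = 35.533 + 50.3 = 85.833 kPa.
σ'_f = 85.833 > σ'_p = 64.3 kPa, so the stress path crosses the preconsolidation pressure — recompression up to σ'_p, then virgin compression beyond:
S_c = H/(1+e₀)·[C_r·log₁₀(σ'_p/σ'_0) + C_c·log₁₀(σ'_f/σ'_p)]
    = 3.7/1.88 × [0.039×log₁₀(64.3/35.533) + 0.27×log₁₀(85.833/64.3)]
    = 1.9681 × [0.010046 + 0.03387] = 0.08643 m

S_c ≈ 86.4 mm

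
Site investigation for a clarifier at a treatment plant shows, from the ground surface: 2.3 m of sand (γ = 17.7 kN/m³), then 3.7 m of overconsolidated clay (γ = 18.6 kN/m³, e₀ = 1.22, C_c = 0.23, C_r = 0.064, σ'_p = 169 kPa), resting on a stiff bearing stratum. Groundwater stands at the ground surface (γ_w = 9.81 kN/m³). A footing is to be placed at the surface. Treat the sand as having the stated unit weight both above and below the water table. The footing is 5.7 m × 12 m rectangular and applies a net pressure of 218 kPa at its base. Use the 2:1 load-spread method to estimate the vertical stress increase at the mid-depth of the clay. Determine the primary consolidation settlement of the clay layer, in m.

S_c ≈ 0.0609 m

Mid-depth of clay below the ground surface: z = 2.3 + 3.7/2 = 4.15 m.
Total vertical stress at mid-clay: σ_v = 17.7×2.3 + 18.6×1.85 = 75.12 kPa.
Pore pressure: u = 9.81×(4.15 − 0) = 40.712 kPa.
Initial effective stress: σ'_0 = σ_v − u = 75.12 − 40.712 = 34.408 kPa.
Stress increase at mid-clay by the 2:1 spreading method:
Δσ = qBL/((B+z)(L+z)) = 218×5.7×12/((5.7+4.15)(12+4.15)) = 93.735 kPa
Final effective stress: σ'_f = 34.408 + 93.735 = 128.14 kPa.
σ'_f = 128.14 ≤ σ'_p = 169 kPa, so the clay remains overconsolidated and only the recompression index applies:
S_c = C_r·H/(1+e₀)·log₁₀(σ'_f/σ'_0) = 0.064×3.7/2.22×log₁₀(128.14/34.408)
    = 0.10667 × 0.57103 = 0.06091 m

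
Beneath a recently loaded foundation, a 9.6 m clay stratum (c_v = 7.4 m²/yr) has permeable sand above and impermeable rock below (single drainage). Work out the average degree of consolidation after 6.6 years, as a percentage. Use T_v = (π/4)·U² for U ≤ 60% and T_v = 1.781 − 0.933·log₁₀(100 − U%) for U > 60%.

Drainage path length: H_d = H = 9.6 m (single drainage).
T_v = c_v·t/H_d² = 7.4×6.6/9.6² = 0.52995.
T_v = 0.52995 corresponds to the U > 60% branch:
U = 1 − 10^((1.781 − T_v)/0.933)/100 = 0.7808

U ≈ 78.1 %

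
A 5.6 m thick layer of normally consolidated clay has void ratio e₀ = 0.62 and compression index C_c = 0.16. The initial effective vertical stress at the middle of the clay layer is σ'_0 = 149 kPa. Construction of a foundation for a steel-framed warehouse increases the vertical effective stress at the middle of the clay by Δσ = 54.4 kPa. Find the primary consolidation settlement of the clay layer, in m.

Final effective stress: σ'_f = σ'_0 + Δσ = 149 + 54.4 = 203.4 kPa.
Normally consolidated clay, so the full stress increment lies on the virgin compression line:
S_c = C_c·H/(1+e₀)·log₁₀(σ'_f/σ'_0) = 0.16×5.6/(1+0.62)×log₁₀(203.4/149)
    = 0.55309 × 0.13516 = 0.07476 m

S_c ≈ 0.0748 m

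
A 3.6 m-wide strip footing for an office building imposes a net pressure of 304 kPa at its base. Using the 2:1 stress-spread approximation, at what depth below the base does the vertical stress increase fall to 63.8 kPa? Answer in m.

z ≈ 13.6 m

2:1 spreading — at depth z the loaded area has grown by z in each plan dimension:
qB/(B+z) = Δσ_z ⇒ z = qB/Δσ_z − B = 304×3.6/63.8 − 3.6 = 13.55 m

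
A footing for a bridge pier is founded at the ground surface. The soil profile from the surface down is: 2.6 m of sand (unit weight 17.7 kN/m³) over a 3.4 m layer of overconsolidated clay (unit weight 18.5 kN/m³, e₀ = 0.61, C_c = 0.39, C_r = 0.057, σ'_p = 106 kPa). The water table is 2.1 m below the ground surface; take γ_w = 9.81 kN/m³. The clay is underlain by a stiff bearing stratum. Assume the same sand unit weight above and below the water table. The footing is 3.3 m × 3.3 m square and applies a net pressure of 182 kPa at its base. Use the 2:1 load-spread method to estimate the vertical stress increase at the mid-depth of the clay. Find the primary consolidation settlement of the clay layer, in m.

S_c ≈ 0.025 m

Mid-depth of clay below the ground surface: z = 2.6 + 3.4/2 = 4.3 m.
Total vertical stress at mid-clay: σ_v = 17.7×2.6 + 18.5×1.7 = 77.47 kPa.
Pore pressure: u = 9.81×(4.3 − 2.1) = 21.582 kPa.
Initial effective stress: σ'_0 = σ_v − u = 77.47 − 21.582 = 55.888 kPa.
Stress increase at mid-clay by the 2:1 spreading method:
Δσ = qBL/((B+z)(L+z)) = 182×3.3×3.3/((3.3+4.3)(3.3+4.3)) = 34.314 kPa
Final effective stress: σ'_f = 55.888 + 34.314 = 90.202 kPa.
σ'_f = 90.202 ≤ σ'_p = 106 kPa, so the clay remains overconsolidated and only the recompression index applies:
S_c = C_r·H/(1+e₀)·log₁₀(σ'_f/σ'_0) = 0.057×3.4/1.61×log₁₀(90.202/55.888)
    = 0.12037 × 0.2079 = 0.02503 m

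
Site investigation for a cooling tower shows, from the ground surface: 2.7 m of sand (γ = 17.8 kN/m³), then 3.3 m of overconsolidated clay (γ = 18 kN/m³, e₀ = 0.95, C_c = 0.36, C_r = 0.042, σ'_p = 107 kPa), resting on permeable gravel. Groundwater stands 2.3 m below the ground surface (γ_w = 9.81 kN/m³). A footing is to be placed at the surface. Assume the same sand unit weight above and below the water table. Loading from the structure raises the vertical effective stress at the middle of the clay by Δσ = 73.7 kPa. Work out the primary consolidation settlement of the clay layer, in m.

Mid-depth of clay below the ground surface: z = 2.7 + 3.3/2 = 4.35 m.
Total vertical stress at mid-clay: σ_v = 17.8×2.7 + 18×1.65 = 77.76 kPa.
Pore pressure: u = 9.81×(4.35 − 2.3) = 20.11 kPa.
Initial effective stress: σ'_0 = σ_v − u = 77.76 − 20.11 = 57.65 kPa.
Final effective stress: σ'_f = 57.65 + 73.7 = 131.35 kPa.
σ'_f = 131.35 > σ'_p = 107 kPa, so the stress path crosses the preconsolidation pressure — recompression up to σ'_p, then virgin compression beyond:
S_c = H/(1+e₀)·[C_r·log₁₀(σ'_p/σ'_0) + C_c·log₁₀(σ'_f/σ'_p)]
    = 3.3/1.95 × [0.042×log₁₀(107/57.65) + 0.36×log₁₀(131.35/107)]
    = 1.6923 × [0.011281 + 0.032057] = 0.07334 m

S_c ≈ 0.0733 m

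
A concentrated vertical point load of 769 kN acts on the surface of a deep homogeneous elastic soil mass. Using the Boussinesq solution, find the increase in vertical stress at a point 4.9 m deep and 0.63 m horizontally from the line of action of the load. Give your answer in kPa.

Δσ_z ≈ 14.7 kPa

Boussinesq vertical stress below a point load on an elastic half-space:
Δσ_z = 3P/(2πz²) · [1 + (r/z)²]^(−5/2)
r/z = 0.63/4.9 = 0.12857; [1+(r/z)²]^(−5/2) = 0.95984.
Δσ_z = 3×769/(2π×4.9²) × 0.95984 = 15.292 × 0.95984 = 14.68 kPa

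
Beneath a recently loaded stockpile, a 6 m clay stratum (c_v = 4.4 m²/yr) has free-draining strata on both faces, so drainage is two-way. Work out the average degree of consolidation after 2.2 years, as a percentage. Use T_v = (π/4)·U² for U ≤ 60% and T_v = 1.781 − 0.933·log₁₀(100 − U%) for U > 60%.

U ≈ 94.3 %

Drainage path length: H_d = H/2 = 3 m (double drainage).
T_v = c_v·t/H_d² = 4.4×2.2/3² = 1.0756.
T_v = 1.0756 corresponds to the U > 60% branch:
U = 1 − 10^((1.781 − T_v)/0.933)/100 = 0.943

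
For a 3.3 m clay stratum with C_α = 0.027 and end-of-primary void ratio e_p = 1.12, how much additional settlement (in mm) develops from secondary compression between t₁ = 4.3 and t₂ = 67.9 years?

S_s ≈ 50.4 mm

Secondary compression: S_s = C_α·H/(1+e_p)·log₁₀(t₂/t₁)
S_s = 0.027×3.3/(1+1.12)×log₁₀(67.9/4.3)
    = 0.04203 × 1.198 = 0.05037 m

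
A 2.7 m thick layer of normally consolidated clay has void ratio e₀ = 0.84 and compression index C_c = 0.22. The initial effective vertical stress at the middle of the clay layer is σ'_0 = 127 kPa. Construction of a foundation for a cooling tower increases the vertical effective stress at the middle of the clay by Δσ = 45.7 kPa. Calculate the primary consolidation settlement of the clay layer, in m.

S_c ≈ 0.0431 m

Final effective stress: σ'_f = σ'_0 + Δσ = 127 + 45.7 = 172.7 kPa.
Normally consolidated clay, so the full stress increment lies on the virgin compression line:
S_c = C_c·H/(1+e₀)·log₁₀(σ'_f/σ'_0) = 0.22×2.7/(1+0.84)×log₁₀(172.7/127)
    = 0.32283 × 0.13349 = 0.04309 m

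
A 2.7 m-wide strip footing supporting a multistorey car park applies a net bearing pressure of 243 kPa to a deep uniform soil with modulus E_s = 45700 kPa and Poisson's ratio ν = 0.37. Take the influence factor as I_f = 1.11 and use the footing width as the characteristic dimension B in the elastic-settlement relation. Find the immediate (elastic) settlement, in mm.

S_e ≈ 13.8 mm

Immediate (elastic) settlement: S_e = q·B·(1−ν²)/E_s · I_f.
S_e = 243 × 2.7 × (1 − 0.37²) / 45700 × 1.11
    = 243 × 2.7 × 0.8631 / 45700 × 1.11
    = 0.01375 m = 13.75 mm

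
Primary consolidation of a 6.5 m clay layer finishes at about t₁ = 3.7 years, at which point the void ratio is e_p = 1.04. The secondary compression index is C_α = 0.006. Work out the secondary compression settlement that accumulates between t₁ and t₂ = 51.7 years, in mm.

Secondary compression: S_s = C_α·H/(1+e_p)·log₁₀(t₂/t₁)
S_s = 0.006×6.5/(1+1.04)×log₁₀(51.7/3.7)
    = 0.01912 × 1.145 = 0.0219 m

S_s ≈ 21.9 mm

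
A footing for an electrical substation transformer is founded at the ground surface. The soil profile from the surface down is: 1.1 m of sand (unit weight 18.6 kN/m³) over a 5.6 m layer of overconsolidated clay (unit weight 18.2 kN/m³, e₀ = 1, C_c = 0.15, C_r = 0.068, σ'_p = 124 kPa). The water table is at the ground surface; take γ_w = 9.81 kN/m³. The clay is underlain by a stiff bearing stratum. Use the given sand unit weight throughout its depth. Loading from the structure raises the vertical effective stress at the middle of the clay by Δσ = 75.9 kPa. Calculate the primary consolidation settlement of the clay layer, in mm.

S_c ≈ 98.4 mm

Mid-depth of clay below the ground surface: z = 1.1 + 5.6/2 = 3.9 m.
Total vertical stress at mid-clay: σ_v = 18.6×1.1 + 18.2×2.8 = 71.42 kPa.
Pore pressure: u = 9.81×(3.9 − 0) = 38.259 kPa.
Initial effective stress: σ'_0 = σ_v − u = 71.42 − 38.259 = 33.161 kPa.
Final effective stress: σ'_f = 33.161 + 75.9 = 109.06 kPa.
σ'_f = 109.06 ≤ σ'_p = 124 kPa, so the clay remains overconsolidated and only the recompression index applies:
S_c = C_r·H/(1+e₀)·log₁₀(σ'_f/σ'_0) = 0.068×5.6/2×log₁₀(109.06/33.161)
    = 0.1904 × 0.51704 = 0.09844 m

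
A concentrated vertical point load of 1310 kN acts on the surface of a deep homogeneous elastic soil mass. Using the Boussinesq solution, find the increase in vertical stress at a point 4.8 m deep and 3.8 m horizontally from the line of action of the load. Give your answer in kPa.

Boussinesq vertical stress below a point load on an elastic half-space:
Δσ_z = 3P/(2πz²) · [1 + (r/z)²]^(−5/2)
r/z = 3.8/4.8 = 0.79167; [1+(r/z)²]^(−5/2) = 0.29628.
Δσ_z = 3×1310/(2π×4.8²) × 0.29628 = 27.148 × 0.29628 = 8.043 kPa

Δσ_z ≈ 8.04 kPa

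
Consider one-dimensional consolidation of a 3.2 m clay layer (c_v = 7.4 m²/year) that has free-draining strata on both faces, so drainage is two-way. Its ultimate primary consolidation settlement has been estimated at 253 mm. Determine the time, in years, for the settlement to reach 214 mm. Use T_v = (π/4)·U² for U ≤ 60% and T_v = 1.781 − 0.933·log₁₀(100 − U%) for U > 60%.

t ≈ 0.233 years

Drainage path length: H_d = H/2 = 1.6 m (double drainage).
U = S(t)/S_ult = 214/253 = 0.8458.
U > 60%: T_v = 1.781 − 0.933·log₁₀(100 − 84.585) = 0.67265.
t = T_v·H_d²/c_v = 0.67265×1.6²/7.4 = 0.2327 years.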